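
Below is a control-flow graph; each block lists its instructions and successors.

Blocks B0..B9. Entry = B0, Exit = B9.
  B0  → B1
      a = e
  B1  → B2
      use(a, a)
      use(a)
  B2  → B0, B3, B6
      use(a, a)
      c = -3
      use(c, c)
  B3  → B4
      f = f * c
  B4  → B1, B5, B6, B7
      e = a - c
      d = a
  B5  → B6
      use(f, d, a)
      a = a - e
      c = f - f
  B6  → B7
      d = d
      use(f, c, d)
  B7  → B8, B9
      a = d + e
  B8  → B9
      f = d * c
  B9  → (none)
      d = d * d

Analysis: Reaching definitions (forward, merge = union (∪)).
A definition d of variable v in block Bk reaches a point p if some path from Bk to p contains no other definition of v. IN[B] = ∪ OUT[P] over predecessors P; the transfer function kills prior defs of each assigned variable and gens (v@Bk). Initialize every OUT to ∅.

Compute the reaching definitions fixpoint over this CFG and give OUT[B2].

Answer: {a@B0, c@B2, d@B4, e@B4, f@B3}

Trace:
Converged values:
  B0:   IN={a@B0, c@B2, d@B4, e@B4, f@B3}   OUT={a@B0, c@B2, d@B4, e@B4, f@B3}
  B1:   IN={a@B0, c@B2, d@B4, e@B4, f@B3}   OUT={a@B0, c@B2, d@B4, e@B4, f@B3}
  B2:   IN={a@B0, c@B2, d@B4, e@B4, f@B3}   OUT={a@B0, c@B2, d@B4, e@B4, f@B3}
  B3:   IN={a@B0, c@B2, d@B4, e@B4, f@B3}   OUT={a@B0, c@B2, d@B4, e@B4, f@B3}
  B4:   IN={a@B0, c@B2, d@B4, e@B4, f@B3}   OUT={a@B0, c@B2, d@B4, e@B4, f@B3}
  B5:   IN={a@B0, c@B2, d@B4, e@B4, f@B3}   OUT={a@B5, c@B5, d@B4, e@B4, f@B3}
  B6:   IN={a@B0, a@B5, c@B2, c@B5, d@B4, e@B4, f@B3}   OUT={a@B0, a@B5, c@B2, c@B5, d@B6, e@B4, f@B3}
  B7:   IN={a@B0, a@B5, c@B2, c@B5, d@B4, d@B6, e@B4, f@B3}   OUT={a@B7, c@B2, c@B5, d@B4, d@B6, e@B4, f@B3}
  B8:   IN={a@B7, c@B2, c@B5, d@B4, d@B6, e@B4, f@B3}   OUT={a@B7, c@B2, c@B5, d@B4, d@B6, e@B4, f@B8}
  B9:   IN={a@B7, c@B2, c@B5, d@B4, d@B6, e@B4, f@B3, f@B8}   OUT={a@B7, c@B2, c@B5, d@B9, e@B4, f@B3, f@B8}

Merge at B2: IN[B2] = OUT[B1] = {a@B0, c@B2, d@B4, e@B4, f@B3}
Applying B2's transfer function to that IN value gives OUT[B2] (row B2 above).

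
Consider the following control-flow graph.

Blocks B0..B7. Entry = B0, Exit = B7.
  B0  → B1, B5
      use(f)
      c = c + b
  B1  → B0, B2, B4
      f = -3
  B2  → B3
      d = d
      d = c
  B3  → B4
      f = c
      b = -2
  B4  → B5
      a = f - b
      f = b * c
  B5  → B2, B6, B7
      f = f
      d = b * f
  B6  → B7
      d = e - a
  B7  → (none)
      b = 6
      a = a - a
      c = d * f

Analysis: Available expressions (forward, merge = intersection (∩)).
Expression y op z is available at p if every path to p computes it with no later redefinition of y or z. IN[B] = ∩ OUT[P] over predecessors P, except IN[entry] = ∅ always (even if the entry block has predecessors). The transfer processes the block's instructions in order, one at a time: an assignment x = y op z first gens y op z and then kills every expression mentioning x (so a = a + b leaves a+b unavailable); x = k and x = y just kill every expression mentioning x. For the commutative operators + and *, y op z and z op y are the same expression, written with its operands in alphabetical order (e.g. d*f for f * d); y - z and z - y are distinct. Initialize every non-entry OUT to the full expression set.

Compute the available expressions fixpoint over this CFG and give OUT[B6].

Fixpoint table:
  B0: | IN={} | OUT={}
  B1: | IN={} | OUT={}
  B2: | IN={} | OUT={}
  B3: | IN={} | OUT={}
  B4: | IN={} | OUT={b*c}
  B5: | IN={} | OUT={b*f}
  B6: | IN={b*f} | OUT={b*f, e-a}
  B7: | IN={b*f} | OUT={d*f}

Merge at B6: IN[B6] = OUT[B5] = {b*f}
Applying B6's transfer function to that IN value gives OUT[B6] (row B6 above).

Answer: {b*f, e-a}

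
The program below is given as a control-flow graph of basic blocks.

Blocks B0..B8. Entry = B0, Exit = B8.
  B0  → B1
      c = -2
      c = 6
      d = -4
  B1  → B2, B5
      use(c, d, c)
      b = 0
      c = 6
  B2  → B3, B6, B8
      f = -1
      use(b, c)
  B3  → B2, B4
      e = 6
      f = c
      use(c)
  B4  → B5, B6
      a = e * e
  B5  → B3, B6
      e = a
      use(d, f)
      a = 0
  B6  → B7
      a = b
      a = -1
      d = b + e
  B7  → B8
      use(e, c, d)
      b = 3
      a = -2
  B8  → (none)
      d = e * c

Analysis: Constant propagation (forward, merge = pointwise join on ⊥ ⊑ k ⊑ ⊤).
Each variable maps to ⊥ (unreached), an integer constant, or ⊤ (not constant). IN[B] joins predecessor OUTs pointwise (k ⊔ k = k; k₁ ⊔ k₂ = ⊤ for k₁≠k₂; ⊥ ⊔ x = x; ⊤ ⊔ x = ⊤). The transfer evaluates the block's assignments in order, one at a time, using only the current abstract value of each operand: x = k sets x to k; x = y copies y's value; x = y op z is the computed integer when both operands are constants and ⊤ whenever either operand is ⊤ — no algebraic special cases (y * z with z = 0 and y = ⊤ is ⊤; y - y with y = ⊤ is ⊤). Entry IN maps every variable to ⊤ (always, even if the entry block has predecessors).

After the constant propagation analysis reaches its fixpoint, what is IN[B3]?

Per-block solution:
  B0:   IN=(all ⊤)   OUT={c:6, d:-4; rest ⊤}
  B1:   IN={c:6, d:-4; rest ⊤}   OUT={b:0, c:6, d:-4; rest ⊤}
  B2:   IN={b:0, c:6, d:-4; rest ⊤}   OUT={b:0, c:6, d:-4, f:-1; rest ⊤}
  B3:   IN={b:0, c:6, d:-4; rest ⊤}   OUT={b:0, c:6, d:-4, e:6, f:6; rest ⊤}
  B4:   IN={b:0, c:6, d:-4, e:6, f:6; rest ⊤}   OUT={a:36, b:0, c:6, d:-4, e:6, f:6; rest ⊤}
  B5:   IN={b:0, c:6, d:-4; rest ⊤}   OUT={a:0, b:0, c:6, d:-4; rest ⊤}
  B6:   IN={b:0, c:6, d:-4; rest ⊤}   OUT={a:-1, b:0, c:6; rest ⊤}
  B7:   IN={a:-1, b:0, c:6; rest ⊤}   OUT={a:-2, b:3, c:6; rest ⊤}
  B8:   IN={c:6; rest ⊤}   OUT={c:6; rest ⊤}

Merge at B3: IN[B3] = OUT[B2] ⊔ OUT[B5] = {a: ⊤, b: 0, c: 6, d: -4, e: ⊤, f: ⊤}

Answer: {a: ⊤, b: 0, c: 6, d: -4, e: ⊤, f: ⊤}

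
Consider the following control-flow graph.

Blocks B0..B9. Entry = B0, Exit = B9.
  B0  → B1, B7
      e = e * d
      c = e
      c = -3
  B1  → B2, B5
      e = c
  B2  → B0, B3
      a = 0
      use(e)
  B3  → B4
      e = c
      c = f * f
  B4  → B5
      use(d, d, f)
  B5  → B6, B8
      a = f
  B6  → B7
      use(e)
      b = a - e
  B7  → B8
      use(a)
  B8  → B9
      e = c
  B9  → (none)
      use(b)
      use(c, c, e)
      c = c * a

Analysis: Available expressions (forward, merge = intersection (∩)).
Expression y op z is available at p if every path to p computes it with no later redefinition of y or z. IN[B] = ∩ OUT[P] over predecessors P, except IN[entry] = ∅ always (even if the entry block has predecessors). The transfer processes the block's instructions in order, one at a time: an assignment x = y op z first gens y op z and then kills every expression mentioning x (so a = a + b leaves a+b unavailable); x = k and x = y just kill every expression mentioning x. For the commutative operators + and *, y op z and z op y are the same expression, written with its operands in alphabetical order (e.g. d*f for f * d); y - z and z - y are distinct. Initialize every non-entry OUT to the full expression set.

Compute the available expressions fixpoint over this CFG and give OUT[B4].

Per-block solution:
  B0:   IN={}   OUT={}
  B1:   IN={}   OUT={}
  B2:   IN={}   OUT={}
  B3:   IN={}   OUT={f*f}
  B4:   IN={f*f}   OUT={f*f}
  B5:   IN={}   OUT={}
  B6:   IN={}   OUT={a-e}
  B7:   IN={}   OUT={}
  B8:   IN={}   OUT={}
  B9:   IN={}   OUT={}

Merge at B4: IN[B4] = OUT[B3] = {f*f}
Applying B4's transfer function to that IN value gives OUT[B4] (row B4 above).

Answer: {f*f}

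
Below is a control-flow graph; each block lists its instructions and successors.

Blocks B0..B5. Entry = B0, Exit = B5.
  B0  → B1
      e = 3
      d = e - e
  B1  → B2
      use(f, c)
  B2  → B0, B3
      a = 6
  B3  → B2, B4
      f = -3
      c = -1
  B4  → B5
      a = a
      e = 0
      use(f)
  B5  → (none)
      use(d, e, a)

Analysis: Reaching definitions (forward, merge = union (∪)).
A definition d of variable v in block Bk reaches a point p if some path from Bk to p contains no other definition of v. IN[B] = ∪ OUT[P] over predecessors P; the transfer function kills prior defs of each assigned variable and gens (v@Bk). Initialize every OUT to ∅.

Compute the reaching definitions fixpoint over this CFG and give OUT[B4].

Answer: {a@B4, c@B3, d@B0, e@B4, f@B3}

Trace:
Per-block solution:
  B0:  IN={a@B2, c@B3, d@B0, e@B0, f@B3}  OUT={a@B2, c@B3, d@B0, e@B0, f@B3}
  B1:  IN={a@B2, c@B3, d@B0, e@B0, f@B3}  OUT={a@B2, c@B3, d@B0, e@B0, f@B3}
  B2:  IN={a@B2, c@B3, d@B0, e@B0, f@B3}  OUT={a@B2, c@B3, d@B0, e@B0, f@B3}
  B3:  IN={a@B2, c@B3, d@B0, e@B0, f@B3}  OUT={a@B2, c@B3, d@B0, e@B0, f@B3}
  B4:  IN={a@B2, c@B3, d@B0, e@B0, f@B3}  OUT={a@B4, c@B3, d@B0, e@B4, f@B3}
  B5:  IN={a@B4, c@B3, d@B0, e@B4, f@B3}  OUT={a@B4, c@B3, d@B0, e@B4, f@B3}

Merge at B4: IN[B4] = OUT[B3] = {a@B2, c@B3, d@B0, e@B0, f@B3}
Applying B4's transfer function to that IN value gives OUT[B4] (row B4 above).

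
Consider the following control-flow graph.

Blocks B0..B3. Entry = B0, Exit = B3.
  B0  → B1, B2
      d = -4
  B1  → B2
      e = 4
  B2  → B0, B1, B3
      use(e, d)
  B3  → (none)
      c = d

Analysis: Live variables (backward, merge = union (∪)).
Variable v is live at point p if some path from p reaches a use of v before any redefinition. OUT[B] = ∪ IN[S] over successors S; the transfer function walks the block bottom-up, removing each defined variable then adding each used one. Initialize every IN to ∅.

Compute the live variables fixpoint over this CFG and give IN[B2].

Answer: {d, e}

Trace:
Fixpoint table:
  B0:  IN={e}  OUT={d, e}
  B1:  IN={d}  OUT={d, e}
  B2:  IN={d, e}  OUT={d, e}
  B3:  IN={d}  OUT={}

Merge at B2: OUT[B2] = IN[B0] ⊔ IN[B1] ⊔ IN[B3] = {d, e}
Applying B2's transfer function to that OUT value gives IN[B2] (row B2 above).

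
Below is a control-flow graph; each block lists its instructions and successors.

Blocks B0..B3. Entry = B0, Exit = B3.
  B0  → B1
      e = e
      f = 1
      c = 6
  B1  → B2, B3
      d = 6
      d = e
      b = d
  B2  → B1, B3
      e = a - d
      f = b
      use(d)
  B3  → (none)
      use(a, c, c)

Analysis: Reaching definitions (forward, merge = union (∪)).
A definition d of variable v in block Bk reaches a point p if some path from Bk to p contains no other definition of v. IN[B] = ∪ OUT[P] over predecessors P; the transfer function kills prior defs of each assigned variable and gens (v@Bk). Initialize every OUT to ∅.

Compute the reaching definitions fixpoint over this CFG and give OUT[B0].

Answer: {c@B0, e@B0, f@B0}

Derivation:
Converged values:
  B0:  IN={}  OUT={c@B0, e@B0, f@B0}
  B1:  IN={b@B1, c@B0, d@B1, e@B0, e@B2, f@B0, f@B2}  OUT={b@B1, c@B0, d@B1, e@B0, e@B2, f@B0, f@B2}
  B2:  IN={b@B1, c@B0, d@B1, e@B0, e@B2, f@B0, f@B2}  OUT={b@B1, c@B0, d@B1, e@B2, f@B2}
  B3:  IN={b@B1, c@B0, d@B1, e@B0, e@B2, f@B0, f@B2}  OUT={b@B1, c@B0, d@B1, e@B0, e@B2, f@B0, f@B2}

B0 is the boundary node: IN[B0] = {}
Applying B0's transfer function to that IN value gives OUT[B0] (row B0 above).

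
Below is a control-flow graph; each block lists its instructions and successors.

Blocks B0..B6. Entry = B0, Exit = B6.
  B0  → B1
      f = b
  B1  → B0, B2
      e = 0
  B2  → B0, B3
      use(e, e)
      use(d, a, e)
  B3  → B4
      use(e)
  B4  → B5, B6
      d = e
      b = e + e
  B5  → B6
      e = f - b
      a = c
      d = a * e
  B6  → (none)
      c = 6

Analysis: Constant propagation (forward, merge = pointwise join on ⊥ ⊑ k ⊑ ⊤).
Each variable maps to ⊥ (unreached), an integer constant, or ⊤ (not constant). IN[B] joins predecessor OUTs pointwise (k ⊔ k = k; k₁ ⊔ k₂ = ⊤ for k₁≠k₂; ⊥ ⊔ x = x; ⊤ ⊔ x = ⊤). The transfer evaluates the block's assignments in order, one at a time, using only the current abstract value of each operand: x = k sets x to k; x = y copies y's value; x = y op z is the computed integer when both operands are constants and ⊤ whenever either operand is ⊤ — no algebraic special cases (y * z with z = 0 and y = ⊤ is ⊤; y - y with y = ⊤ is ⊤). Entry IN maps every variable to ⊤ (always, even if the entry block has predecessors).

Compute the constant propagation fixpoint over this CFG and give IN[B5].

Answer: {a: ⊤, b: 0, c: ⊤, d: 0, e: 0, f: ⊤}

Trace:
Converged values:
  B0:   IN=(all ⊤)   OUT=(all ⊤)
  B1:   IN=(all ⊤)   OUT={e:0; rest ⊤}
  B2:   IN={e:0; rest ⊤}   OUT={e:0; rest ⊤}
  B3:   IN={e:0; rest ⊤}   OUT={e:0; rest ⊤}
  B4:   IN={e:0; rest ⊤}   OUT={b:0, d:0, e:0; rest ⊤}
  B5:   IN={b:0, d:0, e:0; rest ⊤}   OUT={b:0; rest ⊤}
  B6:   IN={b:0; rest ⊤}   OUT={b:0, c:6; rest ⊤}

Merge at B5: IN[B5] = OUT[B4] = {a: ⊤, b: 0, c: ⊤, d: 0, e: 0, f: ⊤}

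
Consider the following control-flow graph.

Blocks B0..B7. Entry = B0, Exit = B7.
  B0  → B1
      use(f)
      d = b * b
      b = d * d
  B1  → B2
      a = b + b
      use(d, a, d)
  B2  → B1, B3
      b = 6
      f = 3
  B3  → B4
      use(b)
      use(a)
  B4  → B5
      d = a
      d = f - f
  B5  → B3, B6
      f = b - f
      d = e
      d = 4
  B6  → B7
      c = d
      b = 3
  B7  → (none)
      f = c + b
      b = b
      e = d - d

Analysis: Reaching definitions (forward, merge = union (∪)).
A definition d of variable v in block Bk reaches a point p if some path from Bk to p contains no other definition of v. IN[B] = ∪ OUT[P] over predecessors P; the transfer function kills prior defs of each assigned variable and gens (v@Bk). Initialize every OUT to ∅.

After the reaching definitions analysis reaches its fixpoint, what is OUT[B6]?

Answer: {a@B1, b@B6, c@B6, d@B5, f@B5}

Trace:
Fixpoint table:
  B0: | IN={} | OUT={b@B0, d@B0}
  B1: | IN={a@B1, b@B0, b@B2, d@B0, f@B2} | OUT={a@B1, b@B0, b@B2, d@B0, f@B2}
  B2: | IN={a@B1, b@B0, b@B2, d@B0, f@B2} | OUT={a@B1, b@B2, d@B0, f@B2}
  B3: | IN={a@B1, b@B2, d@B0, d@B5, f@B2, f@B5} | OUT={a@B1, b@B2, d@B0, d@B5, f@B2, f@B5}
  B4: | IN={a@B1, b@B2, d@B0, d@B5, f@B2, f@B5} | OUT={a@B1, b@B2, d@B4, f@B2, f@B5}
  B5: | IN={a@B1, b@B2, d@B4, f@B2, f@B5} | OUT={a@B1, b@B2, d@B5, f@B5}
  B6: | IN={a@B1, b@B2, d@B5, f@B5} | OUT={a@B1, b@B6, c@B6, d@B5, f@B5}
  B7: | IN={a@B1, b@B6, c@B6, d@B5, f@B5} | OUT={a@B1, b@B7, c@B6, d@B5, e@B7, f@B7}

Merge at B6: IN[B6] = OUT[B5] = {a@B1, b@B2, d@B5, f@B5}
Applying B6's transfer function to that IN value gives OUT[B6] (row B6 above).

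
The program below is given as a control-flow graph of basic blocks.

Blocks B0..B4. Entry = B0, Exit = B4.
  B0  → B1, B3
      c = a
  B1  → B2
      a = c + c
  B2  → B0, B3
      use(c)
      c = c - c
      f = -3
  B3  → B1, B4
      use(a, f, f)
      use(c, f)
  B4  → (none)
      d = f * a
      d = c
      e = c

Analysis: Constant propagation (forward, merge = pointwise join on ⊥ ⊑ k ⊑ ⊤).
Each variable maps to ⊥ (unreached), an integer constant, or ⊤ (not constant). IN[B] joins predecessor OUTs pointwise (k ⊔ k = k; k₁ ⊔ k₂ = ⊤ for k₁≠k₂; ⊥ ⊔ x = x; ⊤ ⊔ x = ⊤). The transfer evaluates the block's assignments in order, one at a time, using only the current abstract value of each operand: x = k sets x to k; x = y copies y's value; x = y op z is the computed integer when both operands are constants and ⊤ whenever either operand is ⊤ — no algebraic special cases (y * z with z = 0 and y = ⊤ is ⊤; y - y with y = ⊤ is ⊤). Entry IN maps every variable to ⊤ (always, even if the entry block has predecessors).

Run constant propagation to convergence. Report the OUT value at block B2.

Fixpoint table:
  B0:   IN=(all ⊤)   OUT=(all ⊤)
  B1:   IN=(all ⊤)   OUT=(all ⊤)
  B2:   IN=(all ⊤)   OUT={f:-3; rest ⊤}
  B3:   IN=(all ⊤)   OUT=(all ⊤)
  B4:   IN=(all ⊤)   OUT=(all ⊤)

Merge at B2: IN[B2] = OUT[B1] = {a: ⊤, b: ⊤, c: ⊤, d: ⊤, e: ⊤, f: ⊤}
Applying B2's transfer function to that IN value gives OUT[B2] (row B2 above).

Answer: {a: ⊤, b: ⊤, c: ⊤, d: ⊤, e: ⊤, f: -3}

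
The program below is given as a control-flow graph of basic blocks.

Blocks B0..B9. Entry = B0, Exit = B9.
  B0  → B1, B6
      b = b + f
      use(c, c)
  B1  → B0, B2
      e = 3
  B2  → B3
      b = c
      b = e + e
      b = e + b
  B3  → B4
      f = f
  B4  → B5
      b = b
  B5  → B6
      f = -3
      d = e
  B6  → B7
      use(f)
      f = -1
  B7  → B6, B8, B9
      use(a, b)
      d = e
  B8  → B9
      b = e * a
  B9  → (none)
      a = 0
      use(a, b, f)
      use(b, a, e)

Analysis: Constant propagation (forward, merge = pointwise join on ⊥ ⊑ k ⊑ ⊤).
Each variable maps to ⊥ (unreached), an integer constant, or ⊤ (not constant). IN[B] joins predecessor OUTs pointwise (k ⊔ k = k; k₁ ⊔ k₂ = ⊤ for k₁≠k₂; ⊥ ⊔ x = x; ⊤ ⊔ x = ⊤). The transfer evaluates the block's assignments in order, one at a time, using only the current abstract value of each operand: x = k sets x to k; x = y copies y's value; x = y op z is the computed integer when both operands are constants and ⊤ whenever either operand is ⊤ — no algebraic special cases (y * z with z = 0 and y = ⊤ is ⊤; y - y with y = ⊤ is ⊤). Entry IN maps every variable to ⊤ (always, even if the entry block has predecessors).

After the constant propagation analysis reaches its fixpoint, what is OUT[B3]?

Per-block solution:
  B0: | IN=(all ⊤) | OUT=(all ⊤)
  B1: | IN=(all ⊤) | OUT={e:3; rest ⊤}
  B2: | IN={e:3; rest ⊤} | OUT={b:9, e:3; rest ⊤}
  B3: | IN={b:9, e:3; rest ⊤} | OUT={b:9, e:3; rest ⊤}
  B4: | IN={b:9, e:3; rest ⊤} | OUT={b:9, e:3; rest ⊤}
  B5: | IN={b:9, e:3; rest ⊤} | OUT={b:9, d:3, e:3, f:-3; rest ⊤}
  B6: | IN=(all ⊤) | OUT={f:-1; rest ⊤}
  B7: | IN={f:-1; rest ⊤} | OUT={f:-1; rest ⊤}
  B8: | IN={f:-1; rest ⊤} | OUT={f:-1; rest ⊤}
  B9: | IN={f:-1; rest ⊤} | OUT={a:0, f:-1; rest ⊤}

Merge at B3: IN[B3] = OUT[B2] = {a: ⊤, b: 9, c: ⊤, d: ⊤, e: 3, f: ⊤}
Applying B3's transfer function to that IN value gives OUT[B3] (row B3 above).

Answer: {a: ⊤, b: 9, c: ⊤, d: ⊤, e: 3, f: ⊤}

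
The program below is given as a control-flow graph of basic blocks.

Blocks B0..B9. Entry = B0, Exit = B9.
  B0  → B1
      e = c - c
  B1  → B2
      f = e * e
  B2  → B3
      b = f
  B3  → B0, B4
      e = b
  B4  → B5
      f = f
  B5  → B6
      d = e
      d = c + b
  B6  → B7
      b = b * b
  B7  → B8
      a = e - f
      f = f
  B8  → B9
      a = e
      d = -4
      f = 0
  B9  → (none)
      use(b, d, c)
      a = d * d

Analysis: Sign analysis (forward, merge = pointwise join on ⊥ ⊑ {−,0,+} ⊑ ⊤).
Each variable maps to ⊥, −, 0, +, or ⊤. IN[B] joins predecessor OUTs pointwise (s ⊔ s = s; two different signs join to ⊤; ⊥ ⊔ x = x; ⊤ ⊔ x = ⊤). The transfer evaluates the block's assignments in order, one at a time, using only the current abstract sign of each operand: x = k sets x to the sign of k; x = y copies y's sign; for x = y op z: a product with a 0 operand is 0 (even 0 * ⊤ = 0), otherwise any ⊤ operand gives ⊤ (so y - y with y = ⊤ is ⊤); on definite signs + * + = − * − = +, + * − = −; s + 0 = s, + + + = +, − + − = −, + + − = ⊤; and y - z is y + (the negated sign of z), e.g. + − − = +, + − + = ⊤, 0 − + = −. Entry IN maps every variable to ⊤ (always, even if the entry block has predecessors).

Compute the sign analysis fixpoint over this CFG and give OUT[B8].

Answer: {a: ⊤, b: ⊤, c: ⊤, d: -, e: ⊤, f: 0}

Working:
Converged values:
  B0:  IN=(all ⊤)  OUT=(all ⊤)
  B1:  IN=(all ⊤)  OUT=(all ⊤)
  B2:  IN=(all ⊤)  OUT=(all ⊤)
  B3:  IN=(all ⊤)  OUT=(all ⊤)
  B4:  IN=(all ⊤)  OUT=(all ⊤)
  B5:  IN=(all ⊤)  OUT=(all ⊤)
  B6:  IN=(all ⊤)  OUT=(all ⊤)
  B7:  IN=(all ⊤)  OUT=(all ⊤)
  B8:  IN=(all ⊤)  OUT={d:-, f:0; rest ⊤}
  B9:  IN={d:-, f:0; rest ⊤}  OUT={a:+, d:-, f:0; rest ⊤}

Merge at B8: IN[B8] = OUT[B7] = {a: ⊤, b: ⊤, c: ⊤, d: ⊤, e: ⊤, f: ⊤}
Applying B8's transfer function to that IN value gives OUT[B8] (row B8 above).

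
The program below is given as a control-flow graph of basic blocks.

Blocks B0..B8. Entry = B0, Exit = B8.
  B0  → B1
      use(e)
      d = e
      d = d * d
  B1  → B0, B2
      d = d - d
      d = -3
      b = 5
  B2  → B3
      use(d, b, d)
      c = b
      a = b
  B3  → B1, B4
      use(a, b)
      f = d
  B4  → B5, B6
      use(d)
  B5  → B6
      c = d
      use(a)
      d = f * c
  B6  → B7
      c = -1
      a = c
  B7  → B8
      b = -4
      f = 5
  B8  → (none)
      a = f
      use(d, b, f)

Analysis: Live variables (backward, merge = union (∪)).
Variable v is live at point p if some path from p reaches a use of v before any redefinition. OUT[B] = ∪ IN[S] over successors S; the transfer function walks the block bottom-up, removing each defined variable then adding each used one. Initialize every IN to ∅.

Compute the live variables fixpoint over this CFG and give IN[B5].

Converged values:
  B0:  IN={e}  OUT={d, e}
  B1:  IN={d, e}  OUT={b, d, e}
  B2:  IN={b, d, e}  OUT={a, b, d, e}
  B3:  IN={a, b, d, e}  OUT={a, d, e, f}
  B4:  IN={a, d, f}  OUT={a, d, f}
  B5:  IN={a, d, f}  OUT={d}
  B6:  IN={d}  OUT={d}
  B7:  IN={d}  OUT={b, d, f}
  B8:  IN={b, d, f}  OUT={}

Merge at B5: OUT[B5] = IN[B6] = {d}
Applying B5's transfer function to that OUT value gives IN[B5] (row B5 above).

Answer: {a, d, f}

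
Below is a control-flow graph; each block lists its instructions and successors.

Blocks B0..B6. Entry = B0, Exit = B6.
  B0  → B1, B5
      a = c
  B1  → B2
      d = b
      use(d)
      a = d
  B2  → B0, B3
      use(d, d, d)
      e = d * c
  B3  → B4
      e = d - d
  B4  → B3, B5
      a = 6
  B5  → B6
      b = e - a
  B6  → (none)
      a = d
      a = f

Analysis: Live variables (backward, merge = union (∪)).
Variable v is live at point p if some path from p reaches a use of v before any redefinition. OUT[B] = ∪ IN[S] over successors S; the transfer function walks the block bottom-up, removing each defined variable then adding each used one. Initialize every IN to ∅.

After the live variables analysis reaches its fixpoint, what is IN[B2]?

Per-block solution:
  B0:   IN={b, c, d, e, f}   OUT={a, b, c, d, e, f}
  B1:   IN={b, c, f}   OUT={b, c, d, f}
  B2:   IN={b, c, d, f}   OUT={b, c, d, e, f}
  B3:   IN={d, f}   OUT={d, e, f}
  B4:   IN={d, e, f}   OUT={a, d, e, f}
  B5:   IN={a, d, e, f}   OUT={d, f}
  B6:   IN={d, f}   OUT={}

Merge at B2: OUT[B2] = IN[B0] ⊔ IN[B3] = {b, c, d, e, f}
Applying B2's transfer function to that OUT value gives IN[B2] (row B2 above).

Answer: {b, c, d, f}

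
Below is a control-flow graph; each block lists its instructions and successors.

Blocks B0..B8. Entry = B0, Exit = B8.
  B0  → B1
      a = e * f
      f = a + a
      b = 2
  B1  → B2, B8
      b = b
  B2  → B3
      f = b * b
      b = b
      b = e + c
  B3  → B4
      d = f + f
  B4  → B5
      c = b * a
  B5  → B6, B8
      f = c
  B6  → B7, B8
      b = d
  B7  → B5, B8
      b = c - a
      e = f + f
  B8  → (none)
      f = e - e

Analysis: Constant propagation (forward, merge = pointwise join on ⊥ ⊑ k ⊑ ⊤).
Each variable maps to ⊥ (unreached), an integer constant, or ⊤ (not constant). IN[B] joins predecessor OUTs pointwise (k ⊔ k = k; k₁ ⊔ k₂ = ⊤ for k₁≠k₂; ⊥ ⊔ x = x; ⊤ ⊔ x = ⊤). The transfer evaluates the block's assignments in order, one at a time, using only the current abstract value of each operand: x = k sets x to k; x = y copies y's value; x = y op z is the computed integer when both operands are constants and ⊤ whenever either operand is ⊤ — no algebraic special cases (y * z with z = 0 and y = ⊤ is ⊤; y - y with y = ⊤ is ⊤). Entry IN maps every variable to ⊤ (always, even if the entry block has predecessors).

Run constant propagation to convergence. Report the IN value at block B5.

Per-block solution:
  B0: | IN=(all ⊤) | OUT={b:2; rest ⊤}
  B1: | IN={b:2; rest ⊤} | OUT={b:2; rest ⊤}
  B2: | IN={b:2; rest ⊤} | OUT={f:4; rest ⊤}
  B3: | IN={f:4; rest ⊤} | OUT={d:8, f:4; rest ⊤}
  B4: | IN={d:8, f:4; rest ⊤} | OUT={d:8, f:4; rest ⊤}
  B5: | IN={d:8; rest ⊤} | OUT={d:8; rest ⊤}
  B6: | IN={d:8; rest ⊤} | OUT={b:8, d:8; rest ⊤}
  B7: | IN={b:8, d:8; rest ⊤} | OUT={d:8; rest ⊤}
  B8: | IN=(all ⊤) | OUT=(all ⊤)

Merge at B5: IN[B5] = OUT[B4] ⊔ OUT[B7] = {a: ⊤, b: ⊤, c: ⊤, d: 8, e: ⊤, f: ⊤}

Answer: {a: ⊤, b: ⊤, c: ⊤, d: 8, e: ⊤, f: ⊤}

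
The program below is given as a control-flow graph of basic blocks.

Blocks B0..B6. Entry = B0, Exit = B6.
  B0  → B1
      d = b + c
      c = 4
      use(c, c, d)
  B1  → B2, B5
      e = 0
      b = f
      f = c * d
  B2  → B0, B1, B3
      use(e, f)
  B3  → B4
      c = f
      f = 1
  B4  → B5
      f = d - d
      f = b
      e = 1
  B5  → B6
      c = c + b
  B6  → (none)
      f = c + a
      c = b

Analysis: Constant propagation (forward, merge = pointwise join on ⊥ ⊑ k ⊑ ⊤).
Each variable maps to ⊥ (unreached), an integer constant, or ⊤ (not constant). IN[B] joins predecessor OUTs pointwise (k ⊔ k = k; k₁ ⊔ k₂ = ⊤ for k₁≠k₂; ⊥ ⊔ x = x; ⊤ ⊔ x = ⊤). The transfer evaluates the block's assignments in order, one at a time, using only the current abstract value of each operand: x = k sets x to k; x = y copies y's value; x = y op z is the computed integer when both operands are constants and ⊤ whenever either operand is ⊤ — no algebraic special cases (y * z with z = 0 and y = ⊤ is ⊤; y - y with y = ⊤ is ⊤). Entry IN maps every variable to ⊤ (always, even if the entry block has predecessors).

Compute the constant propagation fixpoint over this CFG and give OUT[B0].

Per-block solution:
  B0:  IN=(all ⊤)  OUT={c:4; rest ⊤}
  B1:  IN={c:4; rest ⊤}  OUT={c:4, e:0; rest ⊤}
  B2:  IN={c:4, e:0; rest ⊤}  OUT={c:4, e:0; rest ⊤}
  B3:  IN={c:4, e:0; rest ⊤}  OUT={e:0, f:1; rest ⊤}
  B4:  IN={e:0, f:1; rest ⊤}  OUT={e:1; rest ⊤}
  B5:  IN=(all ⊤)  OUT=(all ⊤)
  B6:  IN=(all ⊤)  OUT=(all ⊤)

Merge at B0 (entry node, so the boundary value (all ⊤) is joined with the incoming edge(s)): IN[B0] = (all ⊤) ⊔ OUT[B2] = {a: ⊤, b: ⊤, c: ⊤, d: ⊤, e: ⊤, f: ⊤}
Applying B0's transfer function to that IN value gives OUT[B0] (row B0 above).

Answer: {a: ⊤, b: ⊤, c: 4, d: ⊤, e: ⊤, f: ⊤}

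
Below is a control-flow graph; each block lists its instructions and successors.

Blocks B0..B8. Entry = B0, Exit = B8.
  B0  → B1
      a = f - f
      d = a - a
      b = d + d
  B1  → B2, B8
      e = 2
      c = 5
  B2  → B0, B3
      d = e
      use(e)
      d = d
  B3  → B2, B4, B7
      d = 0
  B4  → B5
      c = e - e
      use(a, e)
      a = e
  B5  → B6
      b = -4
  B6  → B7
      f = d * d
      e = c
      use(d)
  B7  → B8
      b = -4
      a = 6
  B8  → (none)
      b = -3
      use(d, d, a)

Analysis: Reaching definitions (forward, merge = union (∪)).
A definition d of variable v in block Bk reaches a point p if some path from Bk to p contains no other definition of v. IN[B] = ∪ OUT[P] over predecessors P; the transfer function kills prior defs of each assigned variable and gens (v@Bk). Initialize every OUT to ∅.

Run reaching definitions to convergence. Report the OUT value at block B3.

Answer: {a@B0, b@B0, c@B1, d@B3, e@B1}

Working:
Per-block solution:
  B0:  IN={a@B0, b@B0, c@B1, d@B2, e@B1}  OUT={a@B0, b@B0, c@B1, d@B0, e@B1}
  B1:  IN={a@B0, b@B0, c@B1, d@B0, e@B1}  OUT={a@B0, b@B0, c@B1, d@B0, e@B1}
  B2:  IN={a@B0, b@B0, c@B1, d@B0, d@B3, e@B1}  OUT={a@B0, b@B0, c@B1, d@B2, e@B1}
  B3:  IN={a@B0, b@B0, c@B1, d@B2, e@B1}  OUT={a@B0, b@B0, c@B1, d@B3, e@B1}
  B4:  IN={a@B0, b@B0, c@B1, d@B3, e@B1}  OUT={a@B4, b@B0, c@B4, d@B3, e@B1}
  B5:  IN={a@B4, b@B0, c@B4, d@B3, e@B1}  OUT={a@B4, b@B5, c@B4, d@B3, e@B1}
  B6:  IN={a@B4, b@B5, c@B4, d@B3, e@B1}  OUT={a@B4, b@B5, c@B4, d@B3, e@B6, f@B6}
  B7:  IN={a@B0, a@B4, b@B0, b@B5, c@B1, c@B4, d@B3, e@B1, e@B6, f@B6}  OUT={a@B7, b@B7, c@B1, c@B4, d@B3, e@B1, e@B6, f@B6}
  B8:  IN={a@B0, a@B7, b@B0, b@B7, c@B1, c@B4, d@B0, d@B3, e@B1, e@B6, f@B6}  OUT={a@B0, a@B7, b@B8, c@B1, c@B4, d@B0, d@B3, e@B1, e@B6, f@B6}

Merge at B3: IN[B3] = OUT[B2] = {a@B0, b@B0, c@B1, d@B2, e@B1}
Applying B3's transfer function to that IN value gives OUT[B3] (row B3 above).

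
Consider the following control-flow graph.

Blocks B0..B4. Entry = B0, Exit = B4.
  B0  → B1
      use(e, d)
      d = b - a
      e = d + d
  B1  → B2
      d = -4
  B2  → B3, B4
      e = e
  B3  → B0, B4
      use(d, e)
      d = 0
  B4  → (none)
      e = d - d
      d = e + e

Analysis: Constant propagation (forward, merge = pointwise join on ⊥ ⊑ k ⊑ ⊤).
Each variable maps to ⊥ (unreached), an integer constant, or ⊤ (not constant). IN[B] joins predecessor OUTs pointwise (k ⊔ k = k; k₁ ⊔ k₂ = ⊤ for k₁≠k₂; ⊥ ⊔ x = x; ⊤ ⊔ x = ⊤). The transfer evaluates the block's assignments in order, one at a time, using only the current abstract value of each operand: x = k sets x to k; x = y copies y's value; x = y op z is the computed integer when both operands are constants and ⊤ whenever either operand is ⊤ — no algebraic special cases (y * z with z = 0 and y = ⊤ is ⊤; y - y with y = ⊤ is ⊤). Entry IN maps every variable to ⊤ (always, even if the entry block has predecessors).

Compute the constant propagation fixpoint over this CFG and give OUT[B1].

Fixpoint table:
  B0:  IN=(all ⊤)  OUT=(all ⊤)
  B1:  IN=(all ⊤)  OUT={d:-4; rest ⊤}
  B2:  IN={d:-4; rest ⊤}  OUT={d:-4; rest ⊤}
  B3:  IN={d:-4; rest ⊤}  OUT={d:0; rest ⊤}
  B4:  IN=(all ⊤)  OUT=(all ⊤)

Merge at B1: IN[B1] = OUT[B0] = {a: ⊤, b: ⊤, c: ⊤, d: ⊤, e: ⊤, f: ⊤}
Applying B1's transfer function to that IN value gives OUT[B1] (row B1 above).

Answer: {a: ⊤, b: ⊤, c: ⊤, d: -4, e: ⊤, f: ⊤}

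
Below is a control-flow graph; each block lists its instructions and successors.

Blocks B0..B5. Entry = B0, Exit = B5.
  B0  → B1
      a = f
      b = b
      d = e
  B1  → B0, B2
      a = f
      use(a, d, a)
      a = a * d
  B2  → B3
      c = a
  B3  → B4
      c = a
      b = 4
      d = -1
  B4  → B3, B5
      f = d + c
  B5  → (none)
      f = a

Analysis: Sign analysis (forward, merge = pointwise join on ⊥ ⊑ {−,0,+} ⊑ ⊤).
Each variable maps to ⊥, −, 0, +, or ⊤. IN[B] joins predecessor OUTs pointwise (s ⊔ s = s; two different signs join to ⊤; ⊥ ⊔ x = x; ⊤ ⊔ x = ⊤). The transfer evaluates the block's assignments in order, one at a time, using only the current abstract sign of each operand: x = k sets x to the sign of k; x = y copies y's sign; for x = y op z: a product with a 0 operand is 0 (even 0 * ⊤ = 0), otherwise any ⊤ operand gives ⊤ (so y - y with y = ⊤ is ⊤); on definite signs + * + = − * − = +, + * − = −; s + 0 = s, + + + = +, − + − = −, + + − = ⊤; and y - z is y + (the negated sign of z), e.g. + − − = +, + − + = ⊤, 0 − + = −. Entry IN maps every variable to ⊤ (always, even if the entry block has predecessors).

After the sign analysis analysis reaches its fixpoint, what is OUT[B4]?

Fixpoint table:
  B0:   IN=(all ⊤)   OUT=(all ⊤)
  B1:   IN=(all ⊤)   OUT=(all ⊤)
  B2:   IN=(all ⊤)   OUT=(all ⊤)
  B3:   IN=(all ⊤)   OUT={b:+, d:-; rest ⊤}
  B4:   IN={b:+, d:-; rest ⊤}   OUT={b:+, d:-; rest ⊤}
  B5:   IN={b:+, d:-; rest ⊤}   OUT={b:+, d:-; rest ⊤}

Merge at B4: IN[B4] = OUT[B3] = {a: ⊤, b: +, c: ⊤, d: -, e: ⊤, f: ⊤}
Applying B4's transfer function to that IN value gives OUT[B4] (row B4 above).

Answer: {a: ⊤, b: +, c: ⊤, d: -, e: ⊤, f: ⊤}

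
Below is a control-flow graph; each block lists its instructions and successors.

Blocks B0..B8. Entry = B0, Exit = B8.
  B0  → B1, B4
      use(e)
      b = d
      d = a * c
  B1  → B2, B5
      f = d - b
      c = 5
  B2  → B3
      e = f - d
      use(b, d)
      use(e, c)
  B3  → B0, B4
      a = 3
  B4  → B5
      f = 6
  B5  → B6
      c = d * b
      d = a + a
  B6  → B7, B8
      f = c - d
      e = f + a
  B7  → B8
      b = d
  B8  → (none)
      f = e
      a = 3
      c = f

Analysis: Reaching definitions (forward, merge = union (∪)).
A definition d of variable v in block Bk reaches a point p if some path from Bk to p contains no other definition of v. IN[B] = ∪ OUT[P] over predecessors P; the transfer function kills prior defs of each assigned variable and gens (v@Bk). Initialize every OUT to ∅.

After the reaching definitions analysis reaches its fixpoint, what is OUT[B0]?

Answer: {a@B3, b@B0, c@B1, d@B0, e@B2, f@B1}

Trace:
Per-block solution:
  B0: | IN={a@B3, b@B0, c@B1, d@B0, e@B2, f@B1} | OUT={a@B3, b@B0, c@B1, d@B0, e@B2, f@B1}
  B1: | IN={a@B3, b@B0, c@B1, d@B0, e@B2, f@B1} | OUT={a@B3, b@B0, c@B1, d@B0, e@B2, f@B1}
  B2: | IN={a@B3, b@B0, c@B1, d@B0, e@B2, f@B1} | OUT={a@B3, b@B0, c@B1, d@B0, e@B2, f@B1}
  B3: | IN={a@B3, b@B0, c@B1, d@B0, e@B2, f@B1} | OUT={a@B3, b@B0, c@B1, d@B0, e@B2, f@B1}
  B4: | IN={a@B3, b@B0, c@B1, d@B0, e@B2, f@B1} | OUT={a@B3, b@B0, c@B1, d@B0, e@B2, f@B4}
  B5: | IN={a@B3, b@B0, c@B1, d@B0, e@B2, f@B1, f@B4} | OUT={a@B3, b@B0, c@B5, d@B5, e@B2, f@B1, f@B4}
  B6: | IN={a@B3, b@B0, c@B5, d@B5, e@B2, f@B1, f@B4} | OUT={a@B3, b@B0, c@B5, d@B5, e@B6, f@B6}
  B7: | IN={a@B3, b@B0, c@B5, d@B5, e@B6, f@B6} | OUT={a@B3, b@B7, c@B5, d@B5, e@B6, f@B6}
  B8: | IN={a@B3, b@B0, b@B7, c@B5, d@B5, e@B6, f@B6} | OUT={a@B8, b@B0, b@B7, c@B8, d@B5, e@B6, f@B8}

Merge at B0 (entry node, so the boundary value {} is joined with the incoming edge(s)): IN[B0] = {} ⊔ OUT[B3] = {a@B3, b@B0, c@B1, d@B0, e@B2, f@B1}
Applying B0's transfer function to that IN value gives OUT[B0] (row B0 above).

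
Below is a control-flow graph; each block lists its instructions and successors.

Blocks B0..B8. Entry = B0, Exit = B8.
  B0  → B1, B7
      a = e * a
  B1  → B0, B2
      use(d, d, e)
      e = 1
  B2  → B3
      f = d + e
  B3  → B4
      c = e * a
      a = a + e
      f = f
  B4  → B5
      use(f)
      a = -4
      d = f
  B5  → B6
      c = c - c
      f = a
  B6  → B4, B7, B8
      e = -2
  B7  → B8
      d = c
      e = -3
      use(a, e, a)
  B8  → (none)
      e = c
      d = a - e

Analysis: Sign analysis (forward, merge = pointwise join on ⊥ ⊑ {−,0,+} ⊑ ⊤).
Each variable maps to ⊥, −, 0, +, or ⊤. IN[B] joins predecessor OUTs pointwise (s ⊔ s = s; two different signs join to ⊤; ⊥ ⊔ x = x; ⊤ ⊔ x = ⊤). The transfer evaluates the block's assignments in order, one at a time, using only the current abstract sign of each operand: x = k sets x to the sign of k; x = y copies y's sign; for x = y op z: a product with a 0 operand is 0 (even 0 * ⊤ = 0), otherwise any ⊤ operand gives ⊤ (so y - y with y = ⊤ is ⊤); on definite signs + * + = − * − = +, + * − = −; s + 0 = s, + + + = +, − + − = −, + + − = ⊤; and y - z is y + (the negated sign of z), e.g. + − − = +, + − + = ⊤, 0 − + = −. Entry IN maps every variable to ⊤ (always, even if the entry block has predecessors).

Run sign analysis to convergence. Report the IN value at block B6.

Answer: {a: -, b: ⊤, c: ⊤, d: ⊤, e: ⊤, f: -}

Working:
Per-block solution:
  B0:  IN=(all ⊤)  OUT=(all ⊤)
  B1:  IN=(all ⊤)  OUT={e:+; rest ⊤}
  B2:  IN={e:+; rest ⊤}  OUT={e:+; rest ⊤}
  B3:  IN={e:+; rest ⊤}  OUT={e:+; rest ⊤}
  B4:  IN=(all ⊤)  OUT={a:-; rest ⊤}
  B5:  IN={a:-; rest ⊤}  OUT={a:-, f:-; rest ⊤}
  B6:  IN={a:-, f:-; rest ⊤}  OUT={a:-, e:-, f:-; rest ⊤}
  B7:  IN=(all ⊤)  OUT={e:-; rest ⊤}
  B8:  IN={e:-; rest ⊤}  OUT=(all ⊤)

Merge at B6: IN[B6] = OUT[B5] = {a: -, b: ⊤, c: ⊤, d: ⊤, e: ⊤, f: -}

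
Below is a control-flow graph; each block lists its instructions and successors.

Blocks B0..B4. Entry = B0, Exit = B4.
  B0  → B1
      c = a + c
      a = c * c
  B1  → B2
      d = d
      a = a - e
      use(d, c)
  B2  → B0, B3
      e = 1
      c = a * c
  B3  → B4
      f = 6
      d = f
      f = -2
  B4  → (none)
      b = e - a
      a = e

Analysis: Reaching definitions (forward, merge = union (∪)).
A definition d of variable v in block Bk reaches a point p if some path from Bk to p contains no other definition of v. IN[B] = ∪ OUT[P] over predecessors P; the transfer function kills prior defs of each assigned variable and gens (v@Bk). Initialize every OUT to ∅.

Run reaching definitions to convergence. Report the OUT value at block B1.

Per-block solution:
  B0: | IN={a@B1, c@B2, d@B1, e@B2} | OUT={a@B0, c@B0, d@B1, e@B2}
  B1: | IN={a@B0, c@B0, d@B1, e@B2} | OUT={a@B1, c@B0, d@B1, e@B2}
  B2: | IN={a@B1, c@B0, d@B1, e@B2} | OUT={a@B1, c@B2, d@B1, e@B2}
  B3: | IN={a@B1, c@B2, d@B1, e@B2} | OUT={a@B1, c@B2, d@B3, e@B2, f@B3}
  B4: | IN={a@B1, c@B2, d@B3, e@B2, f@B3} | OUT={a@B4, b@B4, c@B2, d@B3, e@B2, f@B3}

Merge at B1: IN[B1] = OUT[B0] = {a@B0, c@B0, d@B1, e@B2}
Applying B1's transfer function to that IN value gives OUT[B1] (row B1 above).

Answer: {a@B1, c@B0, d@B1, e@B2}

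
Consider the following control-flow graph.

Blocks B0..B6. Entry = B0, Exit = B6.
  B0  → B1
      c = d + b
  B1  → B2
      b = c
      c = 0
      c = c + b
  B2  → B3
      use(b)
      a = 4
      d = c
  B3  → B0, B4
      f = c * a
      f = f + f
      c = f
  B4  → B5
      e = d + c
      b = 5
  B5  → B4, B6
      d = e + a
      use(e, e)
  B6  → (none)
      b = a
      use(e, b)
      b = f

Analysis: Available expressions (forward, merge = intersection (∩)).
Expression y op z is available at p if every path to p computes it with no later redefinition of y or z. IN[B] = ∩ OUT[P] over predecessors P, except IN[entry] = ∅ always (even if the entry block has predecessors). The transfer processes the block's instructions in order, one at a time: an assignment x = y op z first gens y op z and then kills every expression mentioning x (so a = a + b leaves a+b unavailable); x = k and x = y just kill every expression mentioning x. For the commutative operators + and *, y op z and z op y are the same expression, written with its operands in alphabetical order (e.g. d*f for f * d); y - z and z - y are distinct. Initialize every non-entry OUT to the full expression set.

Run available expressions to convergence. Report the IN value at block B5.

Answer: {c+d}

Derivation:
Fixpoint table:
  B0:  IN={}  OUT={b+d}
  B1:  IN={b+d}  OUT={}
  B2:  IN={}  OUT={}
  B3:  IN={}  OUT={}
  B4:  IN={}  OUT={c+d}
  B5:  IN={c+d}  OUT={a+e}
  B6:  IN={a+e}  OUT={a+e}

Merge at B5: IN[B5] = OUT[B4] = {c+d}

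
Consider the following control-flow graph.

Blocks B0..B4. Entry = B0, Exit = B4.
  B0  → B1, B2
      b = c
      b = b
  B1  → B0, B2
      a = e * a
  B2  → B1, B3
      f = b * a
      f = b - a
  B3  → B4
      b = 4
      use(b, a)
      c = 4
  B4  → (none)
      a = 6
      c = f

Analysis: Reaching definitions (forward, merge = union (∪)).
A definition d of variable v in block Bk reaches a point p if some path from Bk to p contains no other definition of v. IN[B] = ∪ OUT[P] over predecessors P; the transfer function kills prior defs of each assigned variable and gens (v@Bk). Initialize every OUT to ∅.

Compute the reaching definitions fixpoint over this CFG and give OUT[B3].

Converged values:
  B0:   IN={a@B1, b@B0, f@B2}   OUT={a@B1, b@B0, f@B2}
  B1:   IN={a@B1, b@B0, f@B2}   OUT={a@B1, b@B0, f@B2}
  B2:   IN={a@B1, b@B0, f@B2}   OUT={a@B1, b@B0, f@B2}
  B3:   IN={a@B1, b@B0, f@B2}   OUT={a@B1, b@B3, c@B3, f@B2}
  B4:   IN={a@B1, b@B3, c@B3, f@B2}   OUT={a@B4, b@B3, c@B4, f@B2}

Merge at B3: IN[B3] = OUT[B2] = {a@B1, b@B0, f@B2}
Applying B3's transfer function to that IN value gives OUT[B3] (row B3 above).

Answer: {a@B1, b@B3, c@B3, f@B2}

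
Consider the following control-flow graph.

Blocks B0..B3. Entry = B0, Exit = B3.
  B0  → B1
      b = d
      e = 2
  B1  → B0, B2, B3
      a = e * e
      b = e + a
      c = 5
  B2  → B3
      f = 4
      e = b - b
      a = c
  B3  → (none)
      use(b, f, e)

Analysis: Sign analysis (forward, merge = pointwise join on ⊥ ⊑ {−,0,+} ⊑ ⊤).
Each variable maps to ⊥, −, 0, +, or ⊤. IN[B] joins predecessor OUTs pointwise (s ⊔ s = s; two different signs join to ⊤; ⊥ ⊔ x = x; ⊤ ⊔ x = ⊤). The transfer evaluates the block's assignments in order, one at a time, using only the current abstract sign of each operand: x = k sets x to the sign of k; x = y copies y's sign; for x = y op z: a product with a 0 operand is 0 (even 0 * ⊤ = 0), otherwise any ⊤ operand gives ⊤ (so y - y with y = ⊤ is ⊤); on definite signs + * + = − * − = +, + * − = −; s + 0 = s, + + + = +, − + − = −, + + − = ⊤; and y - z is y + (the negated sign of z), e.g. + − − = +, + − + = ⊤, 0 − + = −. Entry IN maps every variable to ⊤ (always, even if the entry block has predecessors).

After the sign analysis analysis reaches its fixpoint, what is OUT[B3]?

Converged values:
  B0:  IN=(all ⊤)  OUT={e:+; rest ⊤}
  B1:  IN={e:+; rest ⊤}  OUT={a:+, b:+, c:+, e:+; rest ⊤}
  B2:  IN={a:+, b:+, c:+, e:+; rest ⊤}  OUT={a:+, b:+, c:+, f:+; rest ⊤}
  B3:  IN={a:+, b:+, c:+; rest ⊤}  OUT={a:+, b:+, c:+; rest ⊤}

Merge at B3: IN[B3] = OUT[B1] ⊔ OUT[B2] = {a: +, b: +, c: +, d: ⊤, e: ⊤, f: ⊤}
Applying B3's transfer function to that IN value gives OUT[B3] (row B3 above).

Answer: {a: +, b: +, c: +, d: ⊤, e: ⊤, f: ⊤}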